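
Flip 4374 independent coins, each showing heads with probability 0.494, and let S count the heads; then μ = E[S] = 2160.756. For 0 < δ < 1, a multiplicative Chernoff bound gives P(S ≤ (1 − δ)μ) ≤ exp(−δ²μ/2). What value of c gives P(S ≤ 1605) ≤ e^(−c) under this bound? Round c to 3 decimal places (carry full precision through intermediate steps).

Write 1605 = (1 − δ)μ, so δ = 1 − 1605/2160.756 = 0.2572044…
Then the exponent is δ²μ/2 = (μ − 1605)²/(2μ) = 71.471451.

71.471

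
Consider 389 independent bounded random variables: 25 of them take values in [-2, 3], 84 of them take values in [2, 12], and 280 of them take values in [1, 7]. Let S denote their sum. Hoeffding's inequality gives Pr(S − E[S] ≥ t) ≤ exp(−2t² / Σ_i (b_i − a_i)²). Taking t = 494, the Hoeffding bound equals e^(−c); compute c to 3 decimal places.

25.547

Σ(b_i − a_i)² = 25·5² + 84·10² + 280·6² = 19105.
c = 2t² / 19105 = 2·494² / 19105 = 25.5468.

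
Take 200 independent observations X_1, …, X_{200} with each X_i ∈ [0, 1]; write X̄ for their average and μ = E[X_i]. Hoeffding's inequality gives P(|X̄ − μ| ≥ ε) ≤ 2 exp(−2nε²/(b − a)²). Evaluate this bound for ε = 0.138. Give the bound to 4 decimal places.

0.0010

Exponent: 2nε²/(b − a)² = 2·200·0.138² / 1² = 7.61760.
Bound = 2·exp(−7.61760) = 0.00098.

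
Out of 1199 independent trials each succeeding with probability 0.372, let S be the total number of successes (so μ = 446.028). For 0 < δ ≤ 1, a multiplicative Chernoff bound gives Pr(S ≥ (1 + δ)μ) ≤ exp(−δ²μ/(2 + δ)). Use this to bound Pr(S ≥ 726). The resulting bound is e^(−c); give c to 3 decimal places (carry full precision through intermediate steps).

Write 726 = (1 + δ)μ, so δ = 726/446.028 − 1 = 0.6277005…
Then the exponent is δ²μ/(2 + δ) = (726 − μ)² / (μ·(2 + δ)) = 66.879222.

66.879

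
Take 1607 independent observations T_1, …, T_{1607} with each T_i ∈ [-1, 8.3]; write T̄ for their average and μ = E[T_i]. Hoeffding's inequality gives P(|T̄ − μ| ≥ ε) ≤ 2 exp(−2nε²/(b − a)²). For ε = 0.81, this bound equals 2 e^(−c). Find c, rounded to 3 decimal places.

24.381

c = 2nε²/(b − a)² = 2·1607·0.81² / 9.3² = 24.3809.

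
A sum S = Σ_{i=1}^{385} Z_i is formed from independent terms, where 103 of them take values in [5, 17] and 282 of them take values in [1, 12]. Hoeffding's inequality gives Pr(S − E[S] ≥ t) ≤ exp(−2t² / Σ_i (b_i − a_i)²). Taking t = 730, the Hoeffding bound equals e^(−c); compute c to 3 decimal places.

21.771

Σ(b_i − a_i)² = 103·12² + 282·11² = 48954.
c = 2t² / 48954 = 2·730² / 48954 = 21.7715.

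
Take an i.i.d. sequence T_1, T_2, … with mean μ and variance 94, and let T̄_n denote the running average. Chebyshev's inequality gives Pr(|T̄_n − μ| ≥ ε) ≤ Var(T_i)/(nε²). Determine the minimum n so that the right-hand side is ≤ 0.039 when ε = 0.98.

2510

Require 94/(n·0.98²) ≤ 0.039, i.e. n ≥ 94/(0.039·0.98²) = 2509.638.
The smallest integer n is 2510.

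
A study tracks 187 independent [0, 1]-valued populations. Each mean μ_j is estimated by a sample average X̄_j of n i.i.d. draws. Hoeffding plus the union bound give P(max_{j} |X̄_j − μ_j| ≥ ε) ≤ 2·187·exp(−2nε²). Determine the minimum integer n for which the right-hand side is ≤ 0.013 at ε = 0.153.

220

Need 2·187·exp(−2nε²) ≤ 0.013, i.e. exp(−2nε²) ≤ 0.013/374.
So 2nε² ≥ ln(374/0.013) = 10.267062.
Hence n ≥ 10.267062/(2·0.153²) = 219.297.
The smallest integer n is 220.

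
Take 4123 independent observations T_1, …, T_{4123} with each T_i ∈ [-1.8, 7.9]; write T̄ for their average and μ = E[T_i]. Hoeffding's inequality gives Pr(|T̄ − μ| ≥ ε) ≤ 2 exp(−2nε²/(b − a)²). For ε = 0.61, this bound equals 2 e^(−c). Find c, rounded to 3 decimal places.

c = 2nε²/(b − a)² = 2·4123·0.61² / 9.7² = 32.6107.

32.611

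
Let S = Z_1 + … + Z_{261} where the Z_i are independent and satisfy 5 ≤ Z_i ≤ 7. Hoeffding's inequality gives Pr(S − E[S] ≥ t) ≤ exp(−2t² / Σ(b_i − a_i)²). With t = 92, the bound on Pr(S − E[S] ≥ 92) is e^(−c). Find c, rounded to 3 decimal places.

16.215

Σ(b_i − a_i)² = 261·(2)² = 1044.
c = 2t²/1044 = 2·92²/1044 = 16.2146.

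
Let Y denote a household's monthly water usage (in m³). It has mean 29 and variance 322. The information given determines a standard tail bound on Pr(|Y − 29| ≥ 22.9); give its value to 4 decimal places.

0.6140

Mean and variance are known, so Chebyshev's inequality applies.
Chebyshev: Pr(|Y − μ| ≥ t) ≤ Var(Y)/t².
Bound = 322 / 524.41 = 0.6140.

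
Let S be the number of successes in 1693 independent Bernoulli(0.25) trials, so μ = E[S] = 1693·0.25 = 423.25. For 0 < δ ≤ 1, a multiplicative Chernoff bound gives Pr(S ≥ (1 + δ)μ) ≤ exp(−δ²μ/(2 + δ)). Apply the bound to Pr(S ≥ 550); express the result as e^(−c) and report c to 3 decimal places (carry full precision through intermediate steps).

Write 550 = (1 + δ)μ, so δ = 550/423.25 − 1 = 0.2994684…
Then the exponent is δ²μ/(2 + δ) = (550 − μ)² / (μ·(2 + δ)) = 16.507128.

16.507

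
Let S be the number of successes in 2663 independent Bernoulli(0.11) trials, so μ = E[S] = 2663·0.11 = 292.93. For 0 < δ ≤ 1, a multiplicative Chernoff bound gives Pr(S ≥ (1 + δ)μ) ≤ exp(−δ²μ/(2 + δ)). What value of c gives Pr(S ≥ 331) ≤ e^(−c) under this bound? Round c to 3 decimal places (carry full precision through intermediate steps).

2.323

Write 331 = (1 + δ)μ, so δ = 331/292.93 − 1 = 0.1299628…
Then the exponent is δ²μ/(2 + δ) = (331 − μ)² / (μ·(2 + δ)) = 2.322897.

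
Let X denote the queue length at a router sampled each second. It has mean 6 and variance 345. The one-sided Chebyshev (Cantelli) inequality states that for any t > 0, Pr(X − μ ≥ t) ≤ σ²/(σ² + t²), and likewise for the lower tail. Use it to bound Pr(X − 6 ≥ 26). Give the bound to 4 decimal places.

Here σ² = 345 and t = 26, so σ² + t² = 1021.
Cantelli's bound: 345/1021 = 0.3379.

0.3379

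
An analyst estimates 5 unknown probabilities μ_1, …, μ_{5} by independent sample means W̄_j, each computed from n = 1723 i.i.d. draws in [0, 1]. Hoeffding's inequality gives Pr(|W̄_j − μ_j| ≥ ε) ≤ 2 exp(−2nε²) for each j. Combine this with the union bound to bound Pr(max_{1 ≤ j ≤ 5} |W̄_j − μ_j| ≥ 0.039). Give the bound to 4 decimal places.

Per-experiment Hoeffding bound: 2·exp(−2·1723·0.039²) = 2·exp(−5.24137) = 0.010586.
Union bound over 5 events: 5·0.010586 = 0.05293.

0.0529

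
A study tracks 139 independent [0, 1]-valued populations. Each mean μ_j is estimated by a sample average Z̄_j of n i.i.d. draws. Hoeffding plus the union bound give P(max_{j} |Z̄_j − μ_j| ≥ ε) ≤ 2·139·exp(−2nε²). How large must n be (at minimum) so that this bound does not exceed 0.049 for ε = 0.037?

3157

Need 2·139·exp(−2nε²) ≤ 0.049, i.e. exp(−2nε²) ≤ 0.049/278.
So 2nε² ≥ ln(278/0.049) = 8.643556.
Hence n ≥ 8.643556/(2·0.037²) = 3156.887.
The smallest integer n is 3157.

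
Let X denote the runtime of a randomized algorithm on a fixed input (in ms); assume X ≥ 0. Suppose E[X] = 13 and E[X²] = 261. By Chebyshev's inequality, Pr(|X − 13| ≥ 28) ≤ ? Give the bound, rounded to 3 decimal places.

0.117

Var(X) = E[X²] − (E[X])² = 261 − 169 = 92.
Chebyshev's inequality: Pr(|X − μ| ≥ t) ≤ Var(X)/t² = 92/784 = 0.1173.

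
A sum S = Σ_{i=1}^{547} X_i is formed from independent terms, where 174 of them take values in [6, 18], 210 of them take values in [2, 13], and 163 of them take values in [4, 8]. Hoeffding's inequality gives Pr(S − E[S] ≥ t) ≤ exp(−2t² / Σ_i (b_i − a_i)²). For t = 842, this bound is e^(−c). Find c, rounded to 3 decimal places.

26.716

Σ(b_i − a_i)² = 174·12² + 210·11² + 163·4² = 53074.
c = 2t² / 53074 = 2·842² / 53074 = 26.7161.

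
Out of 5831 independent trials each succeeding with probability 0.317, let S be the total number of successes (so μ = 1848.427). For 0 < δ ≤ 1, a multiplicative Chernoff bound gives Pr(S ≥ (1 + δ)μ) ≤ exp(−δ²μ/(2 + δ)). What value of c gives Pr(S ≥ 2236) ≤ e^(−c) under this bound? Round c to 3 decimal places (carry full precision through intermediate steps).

36.777

Write 2236 = (1 + δ)μ, so δ = 2236/1848.427 − 1 = 0.2096772…
Then the exponent is δ²μ/(2 + δ) = (2236 − μ)² / (μ·(2 + δ)) = 36.776965.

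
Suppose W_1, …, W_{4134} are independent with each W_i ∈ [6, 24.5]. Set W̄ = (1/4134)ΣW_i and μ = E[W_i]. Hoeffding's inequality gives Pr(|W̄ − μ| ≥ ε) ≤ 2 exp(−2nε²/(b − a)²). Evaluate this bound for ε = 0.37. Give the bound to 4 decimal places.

0.0732

Exponent: 2nε²/(b − a)² = 2·4134·0.37² / 18.5² = 3.30720.
Bound = 2·exp(−3.30720) = 0.07324.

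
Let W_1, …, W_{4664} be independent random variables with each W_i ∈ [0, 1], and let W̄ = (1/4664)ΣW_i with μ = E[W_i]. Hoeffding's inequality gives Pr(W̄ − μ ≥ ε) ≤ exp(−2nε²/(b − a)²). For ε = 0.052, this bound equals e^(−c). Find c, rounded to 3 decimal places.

25.223

c = 2nε²/(b − a)² = 2·4664·0.052² / 1² = 25.2229.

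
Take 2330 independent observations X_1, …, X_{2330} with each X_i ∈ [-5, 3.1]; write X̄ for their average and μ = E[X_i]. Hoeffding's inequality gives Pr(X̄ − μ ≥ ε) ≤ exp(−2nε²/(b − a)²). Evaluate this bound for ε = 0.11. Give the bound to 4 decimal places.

0.4234

Exponent: 2nε²/(b − a)² = 2·2330·0.11² / 8.1² = 0.85941.
Bound = exp(−0.85941) = 0.42341.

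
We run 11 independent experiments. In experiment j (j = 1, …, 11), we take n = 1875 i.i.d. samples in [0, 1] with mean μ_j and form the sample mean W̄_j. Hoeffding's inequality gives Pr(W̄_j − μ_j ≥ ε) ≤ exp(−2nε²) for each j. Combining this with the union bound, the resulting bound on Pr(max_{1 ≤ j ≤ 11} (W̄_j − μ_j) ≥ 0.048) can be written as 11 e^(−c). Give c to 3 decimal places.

Union bound over the 11 events: Pr(max_{1 ≤ j ≤ 11} (W̄_j − μ_j) ≥ 0.048) ≤ 11·exp(−2nε²) = 11 exp(−2·1875·0.048²).
So c = 2·1875·0.048² = 8.6400.

8.640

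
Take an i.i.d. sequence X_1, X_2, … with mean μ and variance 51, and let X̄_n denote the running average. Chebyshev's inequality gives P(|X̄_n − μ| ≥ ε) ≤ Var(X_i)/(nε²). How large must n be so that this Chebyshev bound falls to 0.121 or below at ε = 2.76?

56

Require 51/(n·2.76²) ≤ 0.121, i.e. n ≥ 51/(0.121·2.76²) = 55.331.
The smallest integer n is 56.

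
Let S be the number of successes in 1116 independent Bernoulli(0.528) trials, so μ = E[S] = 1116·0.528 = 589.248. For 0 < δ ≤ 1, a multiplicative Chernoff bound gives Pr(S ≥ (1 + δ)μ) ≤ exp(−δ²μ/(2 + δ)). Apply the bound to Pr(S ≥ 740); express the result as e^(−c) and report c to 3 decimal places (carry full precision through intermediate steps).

17.097

Write 740 = (1 + δ)μ, so δ = 740/589.248 − 1 = 0.2558379…
Then the exponent is δ²μ/(2 + δ) = (740 − μ)² / (μ·(2 + δ)) = 17.097009.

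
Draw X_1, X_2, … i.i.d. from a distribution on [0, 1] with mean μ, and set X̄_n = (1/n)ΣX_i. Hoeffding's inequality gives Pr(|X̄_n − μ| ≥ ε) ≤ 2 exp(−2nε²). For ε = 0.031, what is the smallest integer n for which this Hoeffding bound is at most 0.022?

2347

Require 2·exp(−2nε²) ≤ 0.022, i.e. 2nε² ≥ ln(2/0.022) = 4.509860.
So n ≥ 4.509860 / (2·0.031²) = 2346.441.
The smallest integer n is 2347.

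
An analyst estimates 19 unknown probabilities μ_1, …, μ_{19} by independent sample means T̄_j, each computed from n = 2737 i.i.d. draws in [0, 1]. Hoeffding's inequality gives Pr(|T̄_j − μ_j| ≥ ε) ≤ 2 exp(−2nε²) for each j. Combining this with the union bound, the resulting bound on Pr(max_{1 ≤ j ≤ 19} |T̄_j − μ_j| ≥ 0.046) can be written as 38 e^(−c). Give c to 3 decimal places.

Union bound over the 19 events: Pr(max_{1 ≤ j ≤ 19} |T̄_j − μ_j| ≥ 0.046) ≤ 19·2·exp(−2nε²) = 38 exp(−2·2737·0.046²).
So c = 2·2737·0.046² = 11.5830.

11.583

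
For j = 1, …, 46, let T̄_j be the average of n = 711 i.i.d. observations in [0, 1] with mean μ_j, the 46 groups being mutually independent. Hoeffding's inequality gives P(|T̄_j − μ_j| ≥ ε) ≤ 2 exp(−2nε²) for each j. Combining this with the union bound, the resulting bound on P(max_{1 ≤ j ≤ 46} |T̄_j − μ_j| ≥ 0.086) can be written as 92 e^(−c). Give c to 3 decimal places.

Union bound over the 46 events: P(max_{1 ≤ j ≤ 46} |T̄_j − μ_j| ≥ 0.086) ≤ 46·2·exp(−2nε²) = 92 exp(−2·711·0.086²).
So c = 2·711·0.086² = 10.5171.

10.517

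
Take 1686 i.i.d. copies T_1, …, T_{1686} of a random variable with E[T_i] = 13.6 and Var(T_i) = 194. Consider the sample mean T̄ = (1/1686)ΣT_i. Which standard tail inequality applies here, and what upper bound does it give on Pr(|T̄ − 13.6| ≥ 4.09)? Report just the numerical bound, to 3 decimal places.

With mean and variance of each term known, Chebyshev's inequality bounds the deviation of the sum (or sample mean).
Var(T̄) = Var(T_i)/n = 194/1686 = 0.11507.
Chebyshev: Pr(|T̄ − 13.6| ≥ 4.09) ≤ Var(T̄)/(4.09)² = 194/(1686·4.09²) = 0.0069.

0.007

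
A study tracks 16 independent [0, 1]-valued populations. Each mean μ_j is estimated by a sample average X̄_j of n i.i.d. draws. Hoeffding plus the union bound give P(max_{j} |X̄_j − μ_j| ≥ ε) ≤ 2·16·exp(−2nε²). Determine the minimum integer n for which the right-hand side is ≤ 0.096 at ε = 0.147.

Need 2·16·exp(−2nε²) ≤ 0.096, i.e. exp(−2nε²) ≤ 0.096/32.
So 2nε² ≥ ln(32/0.096) = 5.809143.
Hence n ≥ 5.809143/(2·0.147²) = 134.415.
The smallest integer n is 135.

135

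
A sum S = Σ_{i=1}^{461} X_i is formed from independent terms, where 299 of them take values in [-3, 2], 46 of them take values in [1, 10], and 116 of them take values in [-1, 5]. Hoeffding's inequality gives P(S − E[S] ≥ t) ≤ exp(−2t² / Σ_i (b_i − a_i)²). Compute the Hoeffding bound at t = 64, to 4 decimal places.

0.5870

Σ(b_i − a_i)² = 299·5² + 46·9² + 116·6² = 15377.
Exponent = 2·64² / 15377 = 0.53274.
Bound = exp(−0.53274) = 0.58699.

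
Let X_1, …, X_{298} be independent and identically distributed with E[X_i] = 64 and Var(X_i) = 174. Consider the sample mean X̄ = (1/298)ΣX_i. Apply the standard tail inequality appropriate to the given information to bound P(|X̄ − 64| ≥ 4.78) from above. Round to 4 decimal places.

With mean and variance of each term known, Chebyshev's inequality bounds the deviation of the sum (or sample mean).
Var(X̄) = Var(X_i)/n = 174/298 = 0.58389.
Chebyshev: P(|X̄ − 64| ≥ 4.78) ≤ Var(X̄)/(4.78)² = 174/(298·4.78²) = 0.0256.

0.0256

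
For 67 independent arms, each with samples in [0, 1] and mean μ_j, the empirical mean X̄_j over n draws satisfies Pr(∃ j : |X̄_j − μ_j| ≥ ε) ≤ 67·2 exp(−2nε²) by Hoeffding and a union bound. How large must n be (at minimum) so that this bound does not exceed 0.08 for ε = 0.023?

7017

Need 2·67·exp(−2nε²) ≤ 0.08, i.e. exp(−2nε²) ≤ 0.08/134.
So 2nε² ≥ ln(134/0.08) = 7.423568.
Hence n ≥ 7.423568/(2·0.023²) = 7016.605.
The smallest integer n is 7017.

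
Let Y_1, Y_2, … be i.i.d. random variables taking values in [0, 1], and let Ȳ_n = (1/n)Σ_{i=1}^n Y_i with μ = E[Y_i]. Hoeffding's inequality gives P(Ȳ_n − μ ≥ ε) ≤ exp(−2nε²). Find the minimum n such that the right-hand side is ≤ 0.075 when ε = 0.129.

78

Require exp(−2nε²) ≤ 0.075, i.e. 2nε² ≥ ln(1/0.075) = 2.590267.
So n ≥ 2.590267 / (2·0.129²) = 77.828.
The smallest integer n is 78.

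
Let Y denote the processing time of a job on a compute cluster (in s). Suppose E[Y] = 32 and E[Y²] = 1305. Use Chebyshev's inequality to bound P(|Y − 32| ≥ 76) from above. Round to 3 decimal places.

0.049

Var(Y) = E[Y²] − (E[Y])² = 1305 − 1024 = 281.
Chebyshev's inequality: P(|Y − μ| ≥ t) ≤ Var(Y)/t² = 281/5776 = 0.0486.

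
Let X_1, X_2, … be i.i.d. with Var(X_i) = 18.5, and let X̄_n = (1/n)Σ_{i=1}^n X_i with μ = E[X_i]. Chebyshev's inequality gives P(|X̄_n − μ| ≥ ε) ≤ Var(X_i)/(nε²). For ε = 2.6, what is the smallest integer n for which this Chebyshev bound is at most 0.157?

Require 18.5/(n·2.6²) ≤ 0.157, i.e. n ≥ 18.5/(0.157·2.6²) = 17.431.
The smallest integer n is 18.

18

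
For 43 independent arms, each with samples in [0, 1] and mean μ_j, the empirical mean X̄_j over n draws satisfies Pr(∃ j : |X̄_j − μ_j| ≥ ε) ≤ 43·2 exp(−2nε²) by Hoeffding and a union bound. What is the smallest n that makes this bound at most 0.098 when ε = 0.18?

105

Need 2·43·exp(−2nε²) ≤ 0.098, i.e. exp(−2nε²) ≤ 0.098/86.
So 2nε² ≥ ln(86/0.098) = 6.777135.
Hence n ≥ 6.777135/(2·0.18²) = 104.585.
The smallest integer n is 105.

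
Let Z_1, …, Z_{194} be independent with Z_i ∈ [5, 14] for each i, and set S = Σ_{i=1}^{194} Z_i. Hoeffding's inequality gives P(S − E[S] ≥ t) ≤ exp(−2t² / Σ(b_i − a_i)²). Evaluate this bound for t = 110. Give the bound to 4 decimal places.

0.2144

Σ(b_i − a_i)² = 194·(9)² = 15714.
Exponent = 2·110²/15714 = 1.5400.
Bound = exp(−1.5400) = 0.21438.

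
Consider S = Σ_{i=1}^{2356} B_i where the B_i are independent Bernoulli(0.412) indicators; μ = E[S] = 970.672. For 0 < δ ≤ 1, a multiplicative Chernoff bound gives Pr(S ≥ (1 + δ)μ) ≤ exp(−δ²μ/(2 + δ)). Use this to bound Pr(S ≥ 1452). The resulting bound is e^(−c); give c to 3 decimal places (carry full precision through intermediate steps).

95.629

Write 1452 = (1 + δ)μ, so δ = 1452/970.672 − 1 = 0.4958709…
Then the exponent is δ²μ/(2 + δ) = (1452 − μ)² / (μ·(2 + δ)) = 95.628564.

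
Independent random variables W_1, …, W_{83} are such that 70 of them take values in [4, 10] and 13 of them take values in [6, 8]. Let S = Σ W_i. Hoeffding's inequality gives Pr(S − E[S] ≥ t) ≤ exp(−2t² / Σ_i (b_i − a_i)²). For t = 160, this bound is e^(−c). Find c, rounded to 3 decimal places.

19.907

Σ(b_i − a_i)² = 70·6² + 13·2² = 2572.
c = 2t² / 2572 = 2·160² / 2572 = 19.9067.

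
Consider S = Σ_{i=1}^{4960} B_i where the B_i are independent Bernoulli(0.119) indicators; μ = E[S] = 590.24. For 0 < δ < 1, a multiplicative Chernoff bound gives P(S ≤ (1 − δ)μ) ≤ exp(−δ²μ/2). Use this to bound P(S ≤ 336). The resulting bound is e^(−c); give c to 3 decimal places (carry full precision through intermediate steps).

Write 336 = (1 − δ)μ, so δ = 1 − 336/590.24 = 0.43074…
Then the exponent is δ²μ/2 = (μ − 336)²/(2μ) = 54.755674.

54.756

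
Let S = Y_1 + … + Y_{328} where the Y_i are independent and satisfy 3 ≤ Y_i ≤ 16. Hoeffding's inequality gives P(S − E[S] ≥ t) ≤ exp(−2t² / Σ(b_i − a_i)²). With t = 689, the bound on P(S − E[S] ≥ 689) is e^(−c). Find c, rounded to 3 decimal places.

17.128

Σ(b_i − a_i)² = 328·(13)² = 55432.
c = 2t²/55432 = 2·689²/55432 = 17.1280.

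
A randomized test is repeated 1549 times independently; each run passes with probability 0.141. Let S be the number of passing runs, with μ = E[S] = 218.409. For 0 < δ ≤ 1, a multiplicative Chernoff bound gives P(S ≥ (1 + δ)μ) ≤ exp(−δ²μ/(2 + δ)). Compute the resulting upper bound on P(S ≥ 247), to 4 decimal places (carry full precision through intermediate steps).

Write 247 = (1 + δ)μ, so δ = 247/218.409 − 1 = 0.1309058…
Then the exponent is δ²μ/(2 + δ) = (247 − μ)² / (μ·(2 + δ)) = 1.756402.
Bound = exp(−1.756402) = 0.17267.

0.1727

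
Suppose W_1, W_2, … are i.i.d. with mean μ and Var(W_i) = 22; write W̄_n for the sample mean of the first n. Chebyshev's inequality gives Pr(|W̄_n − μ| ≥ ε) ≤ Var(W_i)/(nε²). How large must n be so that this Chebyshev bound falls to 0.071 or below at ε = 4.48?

16

Require 22/(n·4.48²) ≤ 0.071, i.e. n ≥ 22/(0.071·4.48²) = 15.439.
The smallest integer n is 16.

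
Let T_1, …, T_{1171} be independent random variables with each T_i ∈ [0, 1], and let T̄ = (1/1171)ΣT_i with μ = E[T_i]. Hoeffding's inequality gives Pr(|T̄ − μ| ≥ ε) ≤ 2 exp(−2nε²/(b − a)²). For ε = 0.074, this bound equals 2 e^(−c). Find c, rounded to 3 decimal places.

c = 2nε²/(b − a)² = 2·1171·0.074² / 1² = 12.8248.

12.825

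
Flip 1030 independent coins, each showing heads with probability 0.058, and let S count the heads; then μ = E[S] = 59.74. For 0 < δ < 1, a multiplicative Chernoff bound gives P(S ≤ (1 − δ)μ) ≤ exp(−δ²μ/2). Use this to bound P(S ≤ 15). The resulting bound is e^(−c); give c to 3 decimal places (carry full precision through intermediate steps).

16.753

Write 15 = (1 − δ)μ, so δ = 1 − 15/59.74 = 0.748912…
Then the exponent is δ²μ/2 = (μ − 15)²/(2μ) = 16.753160.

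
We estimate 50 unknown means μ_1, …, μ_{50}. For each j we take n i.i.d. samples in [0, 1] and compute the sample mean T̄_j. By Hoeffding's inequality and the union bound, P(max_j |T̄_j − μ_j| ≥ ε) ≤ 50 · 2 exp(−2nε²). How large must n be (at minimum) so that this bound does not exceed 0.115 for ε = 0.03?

Need 2·50·exp(−2nε²) ≤ 0.115, i.e. exp(−2nε²) ≤ 0.115/100.
So 2nε² ≥ ln(100/0.115) = 6.767993.
Hence n ≥ 6.767993/(2·0.03²) = 3759.996.
The smallest integer n is 3760.

3760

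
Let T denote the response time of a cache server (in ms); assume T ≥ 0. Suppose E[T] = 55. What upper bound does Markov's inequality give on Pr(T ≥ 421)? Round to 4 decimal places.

Markov's inequality: for a non-negative random variable, Pr(T ≥ a) ≤ E[T]/a.
Here E[T] = 55 and a = 421, so the bound is 55/421 = 0.1306.

0.1306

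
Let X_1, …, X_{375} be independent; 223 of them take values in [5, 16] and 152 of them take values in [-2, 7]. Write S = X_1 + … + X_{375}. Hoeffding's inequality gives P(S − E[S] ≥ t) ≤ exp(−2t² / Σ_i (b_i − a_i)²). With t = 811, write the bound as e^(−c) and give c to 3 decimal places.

Σ(b_i − a_i)² = 223·11² + 152·9² = 39295.
c = 2t² / 39295 = 2·811² / 39295 = 33.4761.

33.476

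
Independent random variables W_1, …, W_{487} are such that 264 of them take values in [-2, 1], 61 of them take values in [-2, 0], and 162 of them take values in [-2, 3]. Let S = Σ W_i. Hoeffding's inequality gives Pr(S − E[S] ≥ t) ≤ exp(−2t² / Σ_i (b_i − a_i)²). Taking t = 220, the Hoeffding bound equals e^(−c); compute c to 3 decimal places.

Σ(b_i − a_i)² = 264·3² + 61·2² + 162·5² = 6670.
c = 2t² / 6670 = 2·220² / 6670 = 14.5127.

14.513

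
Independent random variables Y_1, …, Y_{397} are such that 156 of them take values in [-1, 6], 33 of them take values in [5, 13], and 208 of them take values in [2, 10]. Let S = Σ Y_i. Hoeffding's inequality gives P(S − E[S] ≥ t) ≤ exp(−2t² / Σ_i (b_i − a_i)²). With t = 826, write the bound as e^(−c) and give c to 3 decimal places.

Σ(b_i − a_i)² = 156·7² + 33·8² + 208·8² = 23068.
c = 2t² / 23068 = 2·826² / 23068 = 59.1535.

59.153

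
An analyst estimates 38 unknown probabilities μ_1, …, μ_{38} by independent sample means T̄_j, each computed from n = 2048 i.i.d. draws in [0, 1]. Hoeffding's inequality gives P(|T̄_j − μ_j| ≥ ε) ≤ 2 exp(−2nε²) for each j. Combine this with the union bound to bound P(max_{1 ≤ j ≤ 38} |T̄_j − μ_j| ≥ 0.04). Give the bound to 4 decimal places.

0.1083

Per-experiment Hoeffding bound: 2·exp(−2·2048·0.04²) = 2·exp(−6.55360) = 0.00285.
Union bound over 38 events: 38·0.00285 = 0.10830.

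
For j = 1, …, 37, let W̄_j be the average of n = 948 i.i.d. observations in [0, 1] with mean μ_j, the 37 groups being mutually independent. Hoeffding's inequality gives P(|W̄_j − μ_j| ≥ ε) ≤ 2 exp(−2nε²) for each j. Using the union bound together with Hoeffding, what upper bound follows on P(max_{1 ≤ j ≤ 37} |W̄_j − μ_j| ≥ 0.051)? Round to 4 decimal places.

Per-experiment Hoeffding bound: 2·exp(−2·948·0.051²) = 2·exp(−4.93150) = 0.014431.
Union bound over 37 events: 37·0.014431 = 0.53396.

0.5340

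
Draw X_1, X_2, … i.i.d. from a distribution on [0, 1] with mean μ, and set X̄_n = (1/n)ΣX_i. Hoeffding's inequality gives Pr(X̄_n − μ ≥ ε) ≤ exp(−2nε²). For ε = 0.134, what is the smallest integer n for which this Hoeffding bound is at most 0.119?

60

Require exp(−2nε²) ≤ 0.119, i.e. 2nε² ≥ ln(1/0.119) = 2.128632.
So n ≥ 2.128632 / (2·0.134²) = 59.274.
The smallest integer n is 60.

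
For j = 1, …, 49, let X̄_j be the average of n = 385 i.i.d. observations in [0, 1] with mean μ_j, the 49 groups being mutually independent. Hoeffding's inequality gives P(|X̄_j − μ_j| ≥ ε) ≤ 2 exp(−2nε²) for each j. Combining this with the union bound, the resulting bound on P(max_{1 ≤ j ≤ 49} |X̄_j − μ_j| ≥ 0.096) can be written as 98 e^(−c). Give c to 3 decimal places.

7.096

Union bound over the 49 events: P(max_{1 ≤ j ≤ 49} |X̄_j − μ_j| ≥ 0.096) ≤ 49·2·exp(−2nε²) = 98 exp(−2·385·0.096²).
So c = 2·385·0.096² = 7.0963.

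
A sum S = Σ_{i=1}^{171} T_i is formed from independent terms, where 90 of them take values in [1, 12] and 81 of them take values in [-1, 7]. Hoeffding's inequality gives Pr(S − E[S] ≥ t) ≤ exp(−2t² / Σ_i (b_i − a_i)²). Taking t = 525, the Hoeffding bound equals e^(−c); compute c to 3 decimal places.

34.295

Σ(b_i − a_i)² = 90·11² + 81·8² = 16074.
c = 2t² / 16074 = 2·525² / 16074 = 34.2945.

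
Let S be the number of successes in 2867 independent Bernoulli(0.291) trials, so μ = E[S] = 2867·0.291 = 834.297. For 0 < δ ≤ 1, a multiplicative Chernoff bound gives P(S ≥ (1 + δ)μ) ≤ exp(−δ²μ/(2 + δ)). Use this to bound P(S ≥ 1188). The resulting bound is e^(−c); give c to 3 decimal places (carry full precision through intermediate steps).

61.863

Write 1188 = (1 + δ)μ, so δ = 1188/834.297 − 1 = 0.4239533…
Then the exponent is δ²μ/(2 + δ) = (1188 − μ)² / (μ·(2 + δ)) = 61.863224.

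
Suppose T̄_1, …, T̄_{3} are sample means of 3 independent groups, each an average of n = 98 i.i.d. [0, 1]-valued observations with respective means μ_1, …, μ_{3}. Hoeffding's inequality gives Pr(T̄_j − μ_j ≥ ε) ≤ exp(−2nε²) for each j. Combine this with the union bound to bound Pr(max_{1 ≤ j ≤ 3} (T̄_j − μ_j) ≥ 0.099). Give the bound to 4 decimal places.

Per-experiment Hoeffding bound: exp(−2·98·0.099²) = exp(−1.92100) = 0.14646.
Union bound over 3 events: 3·0.14646 = 0.43938.

0.4394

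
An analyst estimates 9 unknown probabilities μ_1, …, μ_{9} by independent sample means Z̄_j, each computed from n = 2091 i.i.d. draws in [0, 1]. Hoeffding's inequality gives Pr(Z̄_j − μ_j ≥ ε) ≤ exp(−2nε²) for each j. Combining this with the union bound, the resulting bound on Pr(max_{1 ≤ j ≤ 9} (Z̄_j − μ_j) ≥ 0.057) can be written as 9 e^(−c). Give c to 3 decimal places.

13.587

Union bound over the 9 events: Pr(max_{1 ≤ j ≤ 9} (Z̄_j − μ_j) ≥ 0.057) ≤ 9·exp(−2nε²) = 9 exp(−2·2091·0.057²).
So c = 2·2091·0.057² = 13.5873.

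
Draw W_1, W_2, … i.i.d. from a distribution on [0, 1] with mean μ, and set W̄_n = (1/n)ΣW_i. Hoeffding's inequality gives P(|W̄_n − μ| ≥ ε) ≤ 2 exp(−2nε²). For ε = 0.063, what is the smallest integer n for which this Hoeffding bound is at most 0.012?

645

Require 2·exp(−2nε²) ≤ 0.012, i.e. 2nε² ≥ ln(2/0.012) = 5.115996.
So n ≥ 5.115996 / (2·0.063²) = 644.494.
The smallest integer n is 645.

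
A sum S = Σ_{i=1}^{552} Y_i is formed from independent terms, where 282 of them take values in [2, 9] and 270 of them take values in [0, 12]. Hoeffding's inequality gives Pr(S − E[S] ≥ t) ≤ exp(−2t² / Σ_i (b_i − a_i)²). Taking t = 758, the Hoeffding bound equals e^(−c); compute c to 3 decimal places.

21.806

Σ(b_i − a_i)² = 282·7² + 270·12² = 52698.
c = 2t² / 52698 = 2·758² / 52698 = 21.8059.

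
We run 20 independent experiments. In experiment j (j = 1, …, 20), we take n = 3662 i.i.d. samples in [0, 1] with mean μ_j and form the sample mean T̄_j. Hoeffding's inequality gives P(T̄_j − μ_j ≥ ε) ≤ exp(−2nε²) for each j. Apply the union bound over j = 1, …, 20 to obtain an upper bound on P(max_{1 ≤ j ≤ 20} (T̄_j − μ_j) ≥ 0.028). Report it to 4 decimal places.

Per-experiment Hoeffding bound: exp(−2·3662·0.028²) = exp(−5.74202) = 0.0032083.
Union bound over 20 events: 20·0.0032083 = 0.06417.

0.0642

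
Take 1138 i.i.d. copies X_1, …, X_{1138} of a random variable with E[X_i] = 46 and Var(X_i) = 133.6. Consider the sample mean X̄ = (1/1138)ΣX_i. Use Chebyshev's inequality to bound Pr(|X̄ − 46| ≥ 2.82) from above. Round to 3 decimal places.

Var(X̄) = Var(X_i)/n = 133.6/1138 = 0.1174.
Chebyshev: Pr(|X̄ − 46| ≥ 2.82) ≤ Var(X̄)/(2.82)² = 133.6/(1138·2.82²) = 0.0148.

0.015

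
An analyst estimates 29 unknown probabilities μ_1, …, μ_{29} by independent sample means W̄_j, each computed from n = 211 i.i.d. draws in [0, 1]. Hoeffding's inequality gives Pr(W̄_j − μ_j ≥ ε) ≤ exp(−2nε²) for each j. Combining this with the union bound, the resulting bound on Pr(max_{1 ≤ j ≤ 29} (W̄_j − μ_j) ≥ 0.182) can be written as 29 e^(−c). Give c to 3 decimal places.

Union bound over the 29 events: Pr(max_{1 ≤ j ≤ 29} (W̄_j − μ_j) ≥ 0.182) ≤ 29·exp(−2nε²) = 29 exp(−2·211·0.182²).
So c = 2·211·0.182² = 13.9783.

13.978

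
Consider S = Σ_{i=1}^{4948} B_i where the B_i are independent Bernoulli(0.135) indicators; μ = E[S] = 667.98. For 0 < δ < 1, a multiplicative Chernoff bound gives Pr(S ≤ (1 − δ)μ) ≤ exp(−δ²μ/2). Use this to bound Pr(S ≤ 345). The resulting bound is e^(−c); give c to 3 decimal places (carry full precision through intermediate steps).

78.083

Write 345 = (1 − δ)μ, so δ = 1 − 345/667.98 = 0.4835175…
Then the exponent is δ²μ/2 = (μ − 345)²/(2μ) = 78.083236.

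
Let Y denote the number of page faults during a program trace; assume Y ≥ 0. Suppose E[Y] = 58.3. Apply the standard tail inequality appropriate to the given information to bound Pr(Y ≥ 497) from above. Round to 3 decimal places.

0.117

Only the mean of a non-negative variable is known, so Markov's inequality is the applicable tail bound.
Markov's inequality: for a non-negative random variable, Pr(Y ≥ a) ≤ E[Y]/a.
Here E[Y] = 58.3 and a = 497, so the bound is 58.3/497 = 0.1173.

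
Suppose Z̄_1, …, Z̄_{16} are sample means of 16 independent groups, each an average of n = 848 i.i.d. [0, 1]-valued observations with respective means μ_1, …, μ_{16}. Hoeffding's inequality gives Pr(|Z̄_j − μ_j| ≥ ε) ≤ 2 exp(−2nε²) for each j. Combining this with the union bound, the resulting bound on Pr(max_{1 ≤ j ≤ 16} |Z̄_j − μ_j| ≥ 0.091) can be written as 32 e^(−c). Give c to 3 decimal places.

14.045

Union bound over the 16 events: Pr(max_{1 ≤ j ≤ 16} |Z̄_j − μ_j| ≥ 0.091) ≤ 16·2·exp(−2nε²) = 32 exp(−2·848·0.091²).
So c = 2·848·0.091² = 14.0446.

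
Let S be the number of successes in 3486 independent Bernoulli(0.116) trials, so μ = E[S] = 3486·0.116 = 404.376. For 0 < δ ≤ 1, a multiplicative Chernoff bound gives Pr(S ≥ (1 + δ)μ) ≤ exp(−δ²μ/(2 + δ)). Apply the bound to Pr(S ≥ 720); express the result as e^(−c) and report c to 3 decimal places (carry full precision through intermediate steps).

Write 720 = (1 + δ)μ, so δ = 720/404.376 − 1 = 0.7805211…
Then the exponent is δ²μ/(2 + δ) = (720 − μ)² / (μ·(2 + δ)) = 88.598929.

88.599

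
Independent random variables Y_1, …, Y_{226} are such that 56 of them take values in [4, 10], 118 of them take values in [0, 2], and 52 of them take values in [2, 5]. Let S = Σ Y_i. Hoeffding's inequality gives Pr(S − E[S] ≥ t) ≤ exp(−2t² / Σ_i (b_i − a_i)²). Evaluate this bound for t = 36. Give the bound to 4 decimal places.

0.4161

Σ(b_i − a_i)² = 56·6² + 118·2² + 52·3² = 2956.
Exponent = 2·36² / 2956 = 0.87686.
Bound = exp(−0.87686) = 0.41609.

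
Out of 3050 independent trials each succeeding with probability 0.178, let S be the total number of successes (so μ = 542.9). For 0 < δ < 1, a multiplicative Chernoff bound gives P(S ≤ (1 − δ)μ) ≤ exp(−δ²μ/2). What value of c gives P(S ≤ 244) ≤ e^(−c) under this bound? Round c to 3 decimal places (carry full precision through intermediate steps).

Write 244 = (1 − δ)μ, so δ = 1 − 244/542.9 = 0.5505618…
Then the exponent is δ²μ/2 = (μ − 244)²/(2μ) = 82.281461.

82.281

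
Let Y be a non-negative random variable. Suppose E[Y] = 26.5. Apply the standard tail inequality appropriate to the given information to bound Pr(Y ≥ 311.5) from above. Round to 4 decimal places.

0.0851

Only the mean of a non-negative variable is known, so Markov's inequality is the applicable tail bound.
Markov's inequality: for a non-negative random variable, Pr(Y ≥ a) ≤ E[Y]/a.
Here E[Y] = 26.5 and a = 311.5, so the bound is 26.5/311.5 = 0.0851.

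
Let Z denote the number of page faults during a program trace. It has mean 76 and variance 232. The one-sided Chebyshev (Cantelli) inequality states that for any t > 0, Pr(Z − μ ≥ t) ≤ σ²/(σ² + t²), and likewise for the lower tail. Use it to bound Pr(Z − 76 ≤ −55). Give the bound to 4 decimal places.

Here σ² = 232 and t = 55, so σ² + t² = 3257.
Cantelli's bound: 232/3257 = 0.0712.

0.0712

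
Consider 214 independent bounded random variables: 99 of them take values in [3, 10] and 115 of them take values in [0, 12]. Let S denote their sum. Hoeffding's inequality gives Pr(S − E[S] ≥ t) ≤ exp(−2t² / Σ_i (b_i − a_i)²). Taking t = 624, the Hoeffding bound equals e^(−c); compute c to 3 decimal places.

36.372

Σ(b_i − a_i)² = 99·7² + 115·12² = 21411.
c = 2t² / 21411 = 2·624² / 21411 = 36.3716.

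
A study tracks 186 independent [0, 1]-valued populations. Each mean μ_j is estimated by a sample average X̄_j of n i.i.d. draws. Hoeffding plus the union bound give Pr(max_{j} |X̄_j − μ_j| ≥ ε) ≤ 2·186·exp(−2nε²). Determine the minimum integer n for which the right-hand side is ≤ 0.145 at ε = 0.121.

269

Need 2·186·exp(−2nε²) ≤ 0.145, i.e. exp(−2nε²) ≤ 0.145/372.
So 2nε² ≥ ln(372/0.145) = 7.849915.
Hence n ≥ 7.849915/(2·0.121²) = 268.080.
The smallest integer n is 269.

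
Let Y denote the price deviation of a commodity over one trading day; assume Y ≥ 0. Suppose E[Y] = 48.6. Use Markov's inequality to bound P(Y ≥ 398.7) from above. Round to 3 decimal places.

Markov's inequality: for a non-negative random variable, P(Y ≥ a) ≤ E[Y]/a.
Here E[Y] = 48.6 and a = 398.7, so the bound is 48.6/398.7 = 0.1219.

0.122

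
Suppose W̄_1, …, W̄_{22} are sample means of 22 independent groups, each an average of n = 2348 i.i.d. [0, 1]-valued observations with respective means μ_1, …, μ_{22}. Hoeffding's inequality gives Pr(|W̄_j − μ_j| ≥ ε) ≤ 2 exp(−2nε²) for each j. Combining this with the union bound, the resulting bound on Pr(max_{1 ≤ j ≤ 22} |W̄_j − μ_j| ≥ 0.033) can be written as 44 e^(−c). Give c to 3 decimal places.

5.114

Union bound over the 22 events: Pr(max_{1 ≤ j ≤ 22} |W̄_j − μ_j| ≥ 0.033) ≤ 22·2·exp(−2nε²) = 44 exp(−2·2348·0.033²).
So c = 2·2348·0.033² = 5.1139.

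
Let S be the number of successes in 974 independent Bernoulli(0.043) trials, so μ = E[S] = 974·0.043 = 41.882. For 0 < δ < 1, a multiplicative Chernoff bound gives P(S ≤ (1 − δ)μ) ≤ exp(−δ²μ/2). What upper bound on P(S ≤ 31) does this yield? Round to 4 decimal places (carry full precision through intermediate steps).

Write 31 = (1 − δ)μ, so δ = 1 − 31/41.882 = 0.2598252…
Then the exponent is δ²μ/2 = (μ − 31)²/(2μ) = 1.413709.
Bound = exp(−1.413709) = 0.24324.

0.2432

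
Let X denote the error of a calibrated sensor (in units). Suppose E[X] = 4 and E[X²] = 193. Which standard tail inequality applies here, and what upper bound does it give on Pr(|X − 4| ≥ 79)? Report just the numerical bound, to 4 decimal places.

The first two moments determine the variance, so Chebyshev's inequality is the sharpest standard bound available.
Var(X) = E[X²] − (E[X])² = 193 − 16 = 177.
Chebyshev's inequality: Pr(|X − μ| ≥ t) ≤ Var(X)/t² = 177/6241 = 0.0284.

0.0284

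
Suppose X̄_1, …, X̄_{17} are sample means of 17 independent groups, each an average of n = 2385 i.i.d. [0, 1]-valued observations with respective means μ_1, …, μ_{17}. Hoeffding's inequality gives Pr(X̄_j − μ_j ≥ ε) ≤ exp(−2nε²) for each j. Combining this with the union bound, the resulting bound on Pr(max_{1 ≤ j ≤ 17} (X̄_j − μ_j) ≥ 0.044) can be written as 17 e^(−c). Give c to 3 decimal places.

Union bound over the 17 events: Pr(max_{1 ≤ j ≤ 17} (X̄_j − μ_j) ≥ 0.044) ≤ 17·exp(−2nε²) = 17 exp(−2·2385·0.044²).
So c = 2·2385·0.044² = 9.2347.

9.235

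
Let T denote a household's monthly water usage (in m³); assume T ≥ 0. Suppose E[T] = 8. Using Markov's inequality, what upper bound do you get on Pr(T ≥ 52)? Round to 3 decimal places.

Markov's inequality: for a non-negative random variable, Pr(T ≥ a) ≤ E[T]/a.
Here E[T] = 8 and a = 52, so the bound is 8/52 = 0.1538.

0.154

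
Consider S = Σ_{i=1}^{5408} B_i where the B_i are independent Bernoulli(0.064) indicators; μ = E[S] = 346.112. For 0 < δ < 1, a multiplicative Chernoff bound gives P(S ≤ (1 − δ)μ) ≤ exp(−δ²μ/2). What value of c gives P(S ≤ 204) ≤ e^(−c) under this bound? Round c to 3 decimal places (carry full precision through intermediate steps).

29.175

Write 204 = (1 − δ)μ, so δ = 1 − 204/346.112 = 0.4105954…
Then the exponent is δ²μ/2 = (μ − 204)²/(2μ) = 29.175268.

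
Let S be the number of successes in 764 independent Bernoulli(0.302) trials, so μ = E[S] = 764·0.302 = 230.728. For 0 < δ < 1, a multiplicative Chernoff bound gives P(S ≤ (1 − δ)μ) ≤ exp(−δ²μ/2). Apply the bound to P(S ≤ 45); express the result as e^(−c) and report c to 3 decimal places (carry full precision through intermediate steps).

74.752

Write 45 = (1 − δ)μ, so δ = 1 − 45/230.728 = 0.8049652…
Then the exponent is δ²μ/2 = (μ − 45)²/(2μ) = 74.752284.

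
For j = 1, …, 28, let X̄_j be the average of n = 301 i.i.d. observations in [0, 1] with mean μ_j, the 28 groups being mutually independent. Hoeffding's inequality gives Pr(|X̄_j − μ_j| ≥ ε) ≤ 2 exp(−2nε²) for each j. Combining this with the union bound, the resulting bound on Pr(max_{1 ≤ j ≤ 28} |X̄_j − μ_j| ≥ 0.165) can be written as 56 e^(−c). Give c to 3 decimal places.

16.389

Union bound over the 28 events: Pr(max_{1 ≤ j ≤ 28} |X̄_j − μ_j| ≥ 0.165) ≤ 28·2·exp(−2nε²) = 56 exp(−2·301·0.165²).
So c = 2·301·0.165² = 16.3895.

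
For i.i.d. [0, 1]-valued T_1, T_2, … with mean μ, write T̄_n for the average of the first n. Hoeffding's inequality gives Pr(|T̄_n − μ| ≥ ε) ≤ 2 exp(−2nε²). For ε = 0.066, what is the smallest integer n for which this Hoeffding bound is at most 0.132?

312

Require 2·exp(−2nε²) ≤ 0.132, i.e. 2nε² ≥ ln(2/0.132) = 2.718101.
So n ≥ 2.718101 / (2·0.066²) = 311.995.
The smallest integer n is 312.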